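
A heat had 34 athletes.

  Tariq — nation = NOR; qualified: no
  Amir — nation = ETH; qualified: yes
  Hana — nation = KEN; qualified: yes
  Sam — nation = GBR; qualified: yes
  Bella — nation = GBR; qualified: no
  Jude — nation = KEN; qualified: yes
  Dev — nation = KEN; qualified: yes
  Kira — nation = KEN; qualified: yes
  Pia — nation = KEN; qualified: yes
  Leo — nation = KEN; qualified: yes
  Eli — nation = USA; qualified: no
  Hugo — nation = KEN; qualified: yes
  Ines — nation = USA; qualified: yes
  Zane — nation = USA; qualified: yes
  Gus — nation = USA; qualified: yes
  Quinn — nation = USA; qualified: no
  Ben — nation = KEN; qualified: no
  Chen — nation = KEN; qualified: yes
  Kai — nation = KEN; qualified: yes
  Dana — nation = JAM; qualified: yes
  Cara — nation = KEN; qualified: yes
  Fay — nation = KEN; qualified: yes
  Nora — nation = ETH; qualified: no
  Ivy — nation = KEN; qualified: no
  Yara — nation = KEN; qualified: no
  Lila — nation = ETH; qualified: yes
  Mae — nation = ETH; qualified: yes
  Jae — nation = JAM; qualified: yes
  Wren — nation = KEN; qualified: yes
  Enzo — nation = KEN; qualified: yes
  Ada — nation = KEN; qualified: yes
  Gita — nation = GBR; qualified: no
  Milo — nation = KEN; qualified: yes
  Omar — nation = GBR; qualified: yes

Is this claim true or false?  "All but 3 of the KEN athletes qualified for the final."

True

The determiner here denotes the relation: |A ∖ B| = 3.
|A| = 18, |A ∩ B| = 15, |A ∖ B| = 3.
|A ∖ B| = 3, so the statement is true.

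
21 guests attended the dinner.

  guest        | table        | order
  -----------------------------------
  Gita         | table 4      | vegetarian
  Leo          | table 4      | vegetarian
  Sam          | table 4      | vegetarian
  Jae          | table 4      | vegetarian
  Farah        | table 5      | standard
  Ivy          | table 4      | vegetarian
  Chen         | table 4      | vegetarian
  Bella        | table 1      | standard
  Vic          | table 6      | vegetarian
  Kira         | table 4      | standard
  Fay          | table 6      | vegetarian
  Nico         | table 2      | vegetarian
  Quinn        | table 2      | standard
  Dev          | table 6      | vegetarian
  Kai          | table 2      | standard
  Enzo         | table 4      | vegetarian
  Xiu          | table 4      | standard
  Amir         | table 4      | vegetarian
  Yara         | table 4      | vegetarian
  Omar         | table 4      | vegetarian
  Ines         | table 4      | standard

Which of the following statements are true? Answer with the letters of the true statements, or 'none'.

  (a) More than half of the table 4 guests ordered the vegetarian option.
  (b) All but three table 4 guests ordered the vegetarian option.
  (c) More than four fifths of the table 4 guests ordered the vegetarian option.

|A| = 13, |A ∩ B| = 10, |A ∖ B| = 3.
(a) |A ∩ B| > |A ∖ B|: holds.
(b) |A ∖ B| = 3: holds.
(c) |A ∩ B| / |A| > 4/5: fails.

(a), (b)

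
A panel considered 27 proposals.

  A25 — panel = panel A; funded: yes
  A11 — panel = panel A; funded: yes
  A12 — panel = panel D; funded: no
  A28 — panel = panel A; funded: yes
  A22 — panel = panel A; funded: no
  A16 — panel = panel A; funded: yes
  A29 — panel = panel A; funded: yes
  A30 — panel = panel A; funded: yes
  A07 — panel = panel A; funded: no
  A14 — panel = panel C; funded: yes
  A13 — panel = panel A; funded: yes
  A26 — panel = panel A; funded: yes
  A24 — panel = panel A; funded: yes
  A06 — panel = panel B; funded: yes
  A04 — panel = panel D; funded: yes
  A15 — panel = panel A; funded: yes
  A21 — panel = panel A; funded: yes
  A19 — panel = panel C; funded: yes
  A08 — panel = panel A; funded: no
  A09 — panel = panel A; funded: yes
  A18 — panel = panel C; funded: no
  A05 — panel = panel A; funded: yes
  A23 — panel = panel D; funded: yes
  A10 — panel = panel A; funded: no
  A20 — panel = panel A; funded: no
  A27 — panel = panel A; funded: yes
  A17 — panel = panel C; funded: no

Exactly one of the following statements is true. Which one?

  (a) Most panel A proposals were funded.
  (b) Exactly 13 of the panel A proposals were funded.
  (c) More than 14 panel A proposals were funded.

|A| = 19, |A ∩ B| = 14, |A ∖ B| = 5.
(a) requires |A ∩ B| > |A ∖ B|: true.
(b) requires |A ∩ B| = 13: false.
(c) requires |A ∩ B| > 14: false.

(a)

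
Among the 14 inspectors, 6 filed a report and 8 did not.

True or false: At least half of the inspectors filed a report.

False

The determiner here denotes the relation: |A ∩ B| ≥ |A ∖ B|.
|A| = 14, |A ∩ B| = 6, |A ∖ B| = 8.
6 < 8, so the statement is false.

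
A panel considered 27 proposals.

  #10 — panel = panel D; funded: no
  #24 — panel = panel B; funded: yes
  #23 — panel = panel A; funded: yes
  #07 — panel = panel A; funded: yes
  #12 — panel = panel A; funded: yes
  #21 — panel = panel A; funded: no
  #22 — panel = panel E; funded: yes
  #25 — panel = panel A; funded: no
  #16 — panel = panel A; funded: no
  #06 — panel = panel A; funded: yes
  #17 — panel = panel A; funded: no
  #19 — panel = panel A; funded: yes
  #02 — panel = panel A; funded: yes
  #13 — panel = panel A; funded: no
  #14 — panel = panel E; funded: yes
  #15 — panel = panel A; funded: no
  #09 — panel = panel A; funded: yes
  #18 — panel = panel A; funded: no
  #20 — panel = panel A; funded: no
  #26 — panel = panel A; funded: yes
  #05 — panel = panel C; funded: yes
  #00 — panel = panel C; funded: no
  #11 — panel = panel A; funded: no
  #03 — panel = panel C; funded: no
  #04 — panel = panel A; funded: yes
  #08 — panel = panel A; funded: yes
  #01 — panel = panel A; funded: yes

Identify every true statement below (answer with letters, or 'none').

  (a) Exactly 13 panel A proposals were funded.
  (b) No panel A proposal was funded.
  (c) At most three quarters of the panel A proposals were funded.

(c)

|A| = 20, |A ∩ B| = 11, |A ∖ B| = 9.
(a) |A ∩ B| = 13: fails.
(b) A ∩ B = ∅ (|A ∩ B| = 0): fails.
(c) |A ∩ B| / |A| ≤ 3/4: holds.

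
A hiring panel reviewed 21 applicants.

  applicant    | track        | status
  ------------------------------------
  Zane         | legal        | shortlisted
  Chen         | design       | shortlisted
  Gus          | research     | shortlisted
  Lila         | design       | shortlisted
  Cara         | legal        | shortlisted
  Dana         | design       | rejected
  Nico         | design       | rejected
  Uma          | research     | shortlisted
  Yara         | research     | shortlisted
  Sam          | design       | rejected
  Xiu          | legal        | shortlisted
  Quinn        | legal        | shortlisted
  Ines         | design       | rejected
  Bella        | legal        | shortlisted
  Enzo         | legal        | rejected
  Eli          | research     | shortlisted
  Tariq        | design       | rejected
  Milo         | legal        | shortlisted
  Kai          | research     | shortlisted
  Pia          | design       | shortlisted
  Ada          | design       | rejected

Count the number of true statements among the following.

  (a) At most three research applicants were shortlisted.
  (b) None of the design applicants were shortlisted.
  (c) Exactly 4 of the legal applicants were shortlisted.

0

(a) research: |A| = 5, |A ∩ B| = 5; needs |A ∩ B| ≤ 3 — false.
(b) design: |A| = 9, |A ∩ B| = 3; needs A ∩ B = ∅ (|A ∩ B| = 0) — false.
(c) legal: |A| = 7, |A ∩ B| = 6; needs |A ∩ B| = 4 — false.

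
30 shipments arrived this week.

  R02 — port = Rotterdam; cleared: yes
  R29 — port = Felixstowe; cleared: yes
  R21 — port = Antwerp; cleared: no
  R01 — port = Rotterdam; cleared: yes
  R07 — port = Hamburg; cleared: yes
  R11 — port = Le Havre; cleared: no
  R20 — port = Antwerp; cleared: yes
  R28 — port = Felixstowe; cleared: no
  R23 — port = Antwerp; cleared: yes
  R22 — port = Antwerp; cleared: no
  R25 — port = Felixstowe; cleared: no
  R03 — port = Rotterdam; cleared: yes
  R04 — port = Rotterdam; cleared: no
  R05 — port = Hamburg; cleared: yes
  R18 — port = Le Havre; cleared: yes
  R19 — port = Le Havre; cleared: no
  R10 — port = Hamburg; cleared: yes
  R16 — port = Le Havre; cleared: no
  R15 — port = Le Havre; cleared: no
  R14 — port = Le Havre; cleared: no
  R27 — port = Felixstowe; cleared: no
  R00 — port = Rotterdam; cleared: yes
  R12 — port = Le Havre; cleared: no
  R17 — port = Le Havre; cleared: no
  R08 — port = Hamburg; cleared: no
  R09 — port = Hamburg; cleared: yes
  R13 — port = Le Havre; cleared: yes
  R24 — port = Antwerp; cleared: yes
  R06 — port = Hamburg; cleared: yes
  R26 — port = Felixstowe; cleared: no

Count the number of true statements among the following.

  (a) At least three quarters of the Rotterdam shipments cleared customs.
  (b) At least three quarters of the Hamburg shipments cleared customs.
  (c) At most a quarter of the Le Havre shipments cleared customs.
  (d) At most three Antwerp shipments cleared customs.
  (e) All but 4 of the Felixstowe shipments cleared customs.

5

(a) Rotterdam: |A| = 5, |A ∩ B| = 4; needs |A ∩ B| / |A| ≥ 3/4 — true.
(b) Hamburg: |A| = 6, |A ∩ B| = 5; needs |A ∩ B| / |A| ≥ 3/4 — true.
(c) Le Havre: |A| = 9, |A ∩ B| = 2; needs |A ∩ B| / |A| ≤ 1/4 — true.
(d) Antwerp: |A| = 5, |A ∩ B| = 3; needs |A ∩ B| ≤ 3 — true.
(e) Felixstowe: |A| = 5, |A ∩ B| = 1; needs |A ∖ B| = 4 — true.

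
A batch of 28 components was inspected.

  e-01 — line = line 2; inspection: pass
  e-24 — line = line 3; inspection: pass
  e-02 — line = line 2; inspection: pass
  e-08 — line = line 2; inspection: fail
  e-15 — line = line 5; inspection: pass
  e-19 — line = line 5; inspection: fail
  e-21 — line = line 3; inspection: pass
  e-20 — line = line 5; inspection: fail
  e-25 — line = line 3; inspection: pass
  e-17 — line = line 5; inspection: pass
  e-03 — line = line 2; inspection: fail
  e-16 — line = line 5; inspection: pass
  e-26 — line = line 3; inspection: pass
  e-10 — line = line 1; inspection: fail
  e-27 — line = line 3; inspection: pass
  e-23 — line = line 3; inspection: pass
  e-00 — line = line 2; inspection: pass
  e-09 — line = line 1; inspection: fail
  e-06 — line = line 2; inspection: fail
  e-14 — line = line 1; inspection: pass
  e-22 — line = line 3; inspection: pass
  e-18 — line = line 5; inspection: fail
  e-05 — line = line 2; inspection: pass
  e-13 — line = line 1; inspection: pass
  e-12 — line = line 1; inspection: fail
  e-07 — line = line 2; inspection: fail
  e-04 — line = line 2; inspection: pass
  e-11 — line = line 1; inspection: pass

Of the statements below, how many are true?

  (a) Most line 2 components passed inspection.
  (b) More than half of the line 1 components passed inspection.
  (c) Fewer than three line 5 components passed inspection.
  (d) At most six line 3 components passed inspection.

(a) line 2: |A| = 9, |A ∩ B| = 5; needs |A ∩ B| > |A ∖ B| — true.
(b) line 1: |A| = 6, |A ∩ B| = 3; needs |A ∩ B| > |A ∖ B| — false.
(c) line 5: |A| = 6, |A ∩ B| = 3; needs |A ∩ B| < 3 — false.
(d) line 3: |A| = 7, |A ∩ B| = 7; needs |A ∩ B| ≤ 6 — false.

1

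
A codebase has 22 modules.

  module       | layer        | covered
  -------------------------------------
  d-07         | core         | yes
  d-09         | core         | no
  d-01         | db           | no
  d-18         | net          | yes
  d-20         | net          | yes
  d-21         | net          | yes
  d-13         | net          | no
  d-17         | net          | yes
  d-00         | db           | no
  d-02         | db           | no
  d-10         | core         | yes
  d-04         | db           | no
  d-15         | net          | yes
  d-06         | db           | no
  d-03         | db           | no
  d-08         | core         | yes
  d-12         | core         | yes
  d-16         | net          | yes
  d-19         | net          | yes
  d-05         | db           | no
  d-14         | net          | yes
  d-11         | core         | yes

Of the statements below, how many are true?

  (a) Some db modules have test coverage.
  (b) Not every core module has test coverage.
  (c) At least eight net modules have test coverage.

2

(a) db: |A| = 7, |A ∩ B| = 0; needs A ∩ B ≠ ∅ (|A ∩ B| ≥ 1) — false.
(b) core: |A| = 6, |A ∩ B| = 5; needs A ⊄ B (|A ∖ B| ≥ 1) — true.
(c) net: |A| = 9, |A ∩ B| = 8; needs |A ∩ B| ≥ 8 — true.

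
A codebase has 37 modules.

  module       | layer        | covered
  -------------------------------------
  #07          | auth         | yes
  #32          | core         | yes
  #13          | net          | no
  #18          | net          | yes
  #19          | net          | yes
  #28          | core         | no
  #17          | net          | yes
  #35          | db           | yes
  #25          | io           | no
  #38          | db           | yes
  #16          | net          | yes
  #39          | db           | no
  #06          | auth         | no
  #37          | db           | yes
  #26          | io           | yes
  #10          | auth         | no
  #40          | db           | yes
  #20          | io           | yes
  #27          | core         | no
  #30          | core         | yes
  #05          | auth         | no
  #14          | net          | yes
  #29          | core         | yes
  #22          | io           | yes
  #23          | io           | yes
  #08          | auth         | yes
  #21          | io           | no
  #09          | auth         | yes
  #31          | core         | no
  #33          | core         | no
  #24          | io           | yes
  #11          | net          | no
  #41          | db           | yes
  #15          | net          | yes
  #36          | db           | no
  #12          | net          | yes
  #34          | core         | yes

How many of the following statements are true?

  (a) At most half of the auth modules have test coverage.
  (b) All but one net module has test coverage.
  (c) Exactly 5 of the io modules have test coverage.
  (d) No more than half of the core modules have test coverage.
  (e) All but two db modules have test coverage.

4

(a) auth: |A| = 6, |A ∩ B| = 3; needs |A ∩ B| ≤ |A ∖ B| — true.
(b) net: |A| = 9, |A ∩ B| = 7; needs |A ∖ B| = 1 — false.
(c) io: |A| = 7, |A ∩ B| = 5; needs |A ∩ B| = 5 — true.
(d) core: |A| = 8, |A ∩ B| = 4; needs |A ∩ B| ≤ |A ∖ B| — true.
(e) db: |A| = 7, |A ∩ B| = 5; needs |A ∖ B| = 2 — true.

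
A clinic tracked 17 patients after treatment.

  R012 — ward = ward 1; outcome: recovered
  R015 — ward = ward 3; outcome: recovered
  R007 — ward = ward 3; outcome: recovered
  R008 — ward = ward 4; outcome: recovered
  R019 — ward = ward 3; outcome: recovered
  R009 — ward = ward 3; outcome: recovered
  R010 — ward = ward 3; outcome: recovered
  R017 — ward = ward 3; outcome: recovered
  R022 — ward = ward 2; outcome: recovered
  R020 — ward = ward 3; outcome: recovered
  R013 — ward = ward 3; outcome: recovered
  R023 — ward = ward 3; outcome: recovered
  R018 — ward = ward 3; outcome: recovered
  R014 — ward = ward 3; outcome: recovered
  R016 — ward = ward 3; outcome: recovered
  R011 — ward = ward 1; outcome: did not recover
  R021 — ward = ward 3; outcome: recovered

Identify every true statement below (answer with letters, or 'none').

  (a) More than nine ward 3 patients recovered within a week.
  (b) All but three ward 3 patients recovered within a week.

|A| = 13, |A ∩ B| = 13, |A ∖ B| = 0.
(a) |A ∩ B| > 9: holds.
(b) |A ∖ B| = 3: fails.

(a)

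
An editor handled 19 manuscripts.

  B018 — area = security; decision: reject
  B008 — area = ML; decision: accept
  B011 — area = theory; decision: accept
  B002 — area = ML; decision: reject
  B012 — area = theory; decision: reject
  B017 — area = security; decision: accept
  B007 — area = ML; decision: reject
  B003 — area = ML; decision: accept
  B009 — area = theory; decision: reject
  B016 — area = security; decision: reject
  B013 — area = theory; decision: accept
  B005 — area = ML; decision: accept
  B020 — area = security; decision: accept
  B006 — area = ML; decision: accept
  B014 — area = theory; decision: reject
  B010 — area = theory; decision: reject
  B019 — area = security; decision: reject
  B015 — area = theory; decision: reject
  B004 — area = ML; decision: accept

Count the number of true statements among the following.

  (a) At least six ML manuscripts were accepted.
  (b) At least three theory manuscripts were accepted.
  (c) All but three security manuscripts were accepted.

(a) ML: |A| = 7, |A ∩ B| = 5; needs |A ∩ B| ≥ 6 — false.
(b) theory: |A| = 7, |A ∩ B| = 2; needs |A ∩ B| ≥ 3 — false.
(c) security: |A| = 5, |A ∩ B| = 2; needs |A ∖ B| = 3 — true.

1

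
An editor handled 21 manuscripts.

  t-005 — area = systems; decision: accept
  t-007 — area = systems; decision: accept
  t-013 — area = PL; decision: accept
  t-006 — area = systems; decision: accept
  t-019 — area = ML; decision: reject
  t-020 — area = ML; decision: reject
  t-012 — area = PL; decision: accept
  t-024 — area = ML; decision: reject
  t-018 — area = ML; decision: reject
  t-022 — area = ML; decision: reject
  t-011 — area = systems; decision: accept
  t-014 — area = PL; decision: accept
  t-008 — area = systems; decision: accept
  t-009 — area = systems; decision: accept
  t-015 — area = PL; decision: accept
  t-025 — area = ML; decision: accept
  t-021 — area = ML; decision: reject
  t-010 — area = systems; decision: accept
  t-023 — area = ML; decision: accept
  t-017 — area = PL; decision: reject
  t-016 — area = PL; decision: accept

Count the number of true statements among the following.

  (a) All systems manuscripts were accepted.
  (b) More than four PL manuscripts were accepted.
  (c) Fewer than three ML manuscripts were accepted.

(a) systems: |A| = 7, |A ∩ B| = 7; needs A ⊆ B, i.e. every element of A is in B (|A ∖ B| = 0) — true.
(b) PL: |A| = 6, |A ∩ B| = 5; needs |A ∩ B| > 4 — true.
(c) ML: |A| = 8, |A ∩ B| = 2; needs |A ∩ B| < 3 — true.

3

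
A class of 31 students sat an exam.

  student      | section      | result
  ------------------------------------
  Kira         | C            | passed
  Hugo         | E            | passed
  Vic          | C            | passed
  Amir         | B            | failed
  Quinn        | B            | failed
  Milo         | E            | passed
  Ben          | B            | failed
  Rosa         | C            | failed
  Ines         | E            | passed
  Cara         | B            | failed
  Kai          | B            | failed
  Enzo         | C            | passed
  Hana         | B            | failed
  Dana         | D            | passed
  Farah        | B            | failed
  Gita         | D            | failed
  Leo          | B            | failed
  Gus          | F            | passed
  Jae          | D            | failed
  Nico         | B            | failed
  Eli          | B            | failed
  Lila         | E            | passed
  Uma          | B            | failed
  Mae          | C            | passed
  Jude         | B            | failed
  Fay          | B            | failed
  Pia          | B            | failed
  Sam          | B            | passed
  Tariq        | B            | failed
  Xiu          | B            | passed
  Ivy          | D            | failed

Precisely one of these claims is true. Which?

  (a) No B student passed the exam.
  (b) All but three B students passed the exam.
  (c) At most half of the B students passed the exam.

(c)

|A| = 17, |A ∩ B| = 2, |A ∖ B| = 15.
(a) requires A ∩ B = ∅ (|A ∩ B| = 0): false.
(b) requires |A ∖ B| = 3: false.
(c) requires |A ∩ B| ≤ |A ∖ B|: true.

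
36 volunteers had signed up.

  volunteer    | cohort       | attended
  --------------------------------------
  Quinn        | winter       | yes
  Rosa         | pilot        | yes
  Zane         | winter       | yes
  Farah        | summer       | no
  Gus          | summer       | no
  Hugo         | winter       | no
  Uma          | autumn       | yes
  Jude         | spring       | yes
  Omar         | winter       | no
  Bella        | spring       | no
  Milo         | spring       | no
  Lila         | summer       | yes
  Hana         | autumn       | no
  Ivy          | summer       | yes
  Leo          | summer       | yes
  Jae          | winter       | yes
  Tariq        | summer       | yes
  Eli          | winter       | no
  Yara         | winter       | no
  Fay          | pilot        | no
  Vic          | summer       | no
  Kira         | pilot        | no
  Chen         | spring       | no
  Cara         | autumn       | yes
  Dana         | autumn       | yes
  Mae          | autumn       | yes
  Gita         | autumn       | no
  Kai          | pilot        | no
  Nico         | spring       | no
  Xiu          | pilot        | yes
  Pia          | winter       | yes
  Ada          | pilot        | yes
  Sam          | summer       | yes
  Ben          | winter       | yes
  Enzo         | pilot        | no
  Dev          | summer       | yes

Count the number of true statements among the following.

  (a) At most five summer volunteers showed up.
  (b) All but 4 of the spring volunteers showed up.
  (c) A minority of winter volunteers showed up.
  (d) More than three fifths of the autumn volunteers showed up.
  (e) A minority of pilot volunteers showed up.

3

(a) summer: |A| = 9, |A ∩ B| = 6; needs |A ∩ B| ≤ 5 — false.
(b) spring: |A| = 5, |A ∩ B| = 1; needs |A ∖ B| = 4 — true.
(c) winter: |A| = 9, |A ∩ B| = 5; needs |A ∩ B| < |A ∖ B| — false.
(d) autumn: |A| = 6, |A ∩ B| = 4; needs |A ∩ B| / |A| > 3/5 — true.
(e) pilot: |A| = 7, |A ∩ B| = 3; needs |A ∩ B| < |A ∖ B| — true.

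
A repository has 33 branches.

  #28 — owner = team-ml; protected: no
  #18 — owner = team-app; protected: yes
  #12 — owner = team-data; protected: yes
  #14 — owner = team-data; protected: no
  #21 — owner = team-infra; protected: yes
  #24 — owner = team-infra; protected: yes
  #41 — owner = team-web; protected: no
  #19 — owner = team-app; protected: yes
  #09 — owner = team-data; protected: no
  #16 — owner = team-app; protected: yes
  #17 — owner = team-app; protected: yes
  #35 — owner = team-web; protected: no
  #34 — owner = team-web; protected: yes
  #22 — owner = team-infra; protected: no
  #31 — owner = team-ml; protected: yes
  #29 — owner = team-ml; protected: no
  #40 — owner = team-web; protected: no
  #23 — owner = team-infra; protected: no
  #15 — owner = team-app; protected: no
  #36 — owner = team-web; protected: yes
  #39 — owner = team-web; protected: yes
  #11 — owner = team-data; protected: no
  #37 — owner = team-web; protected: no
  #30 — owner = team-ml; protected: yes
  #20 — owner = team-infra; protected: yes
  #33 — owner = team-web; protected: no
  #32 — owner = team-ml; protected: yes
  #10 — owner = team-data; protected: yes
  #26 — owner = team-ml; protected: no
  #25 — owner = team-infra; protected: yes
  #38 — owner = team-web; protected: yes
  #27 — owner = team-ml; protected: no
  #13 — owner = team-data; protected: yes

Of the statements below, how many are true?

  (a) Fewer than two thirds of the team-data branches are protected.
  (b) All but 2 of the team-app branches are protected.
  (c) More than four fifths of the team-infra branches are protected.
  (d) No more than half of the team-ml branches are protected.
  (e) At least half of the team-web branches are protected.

2

(a) team-data: |A| = 6, |A ∩ B| = 3; needs |A ∩ B| / |A| < 2/3 — true.
(b) team-app: |A| = 5, |A ∩ B| = 4; needs |A ∖ B| = 2 — false.
(c) team-infra: |A| = 6, |A ∩ B| = 4; needs |A ∩ B| / |A| > 4/5 — false.
(d) team-ml: |A| = 7, |A ∩ B| = 3; needs |A ∩ B| ≤ |A ∖ B| — true.
(e) team-web: |A| = 9, |A ∩ B| = 4; needs |A ∩ B| ≥ |A ∖ B| — false.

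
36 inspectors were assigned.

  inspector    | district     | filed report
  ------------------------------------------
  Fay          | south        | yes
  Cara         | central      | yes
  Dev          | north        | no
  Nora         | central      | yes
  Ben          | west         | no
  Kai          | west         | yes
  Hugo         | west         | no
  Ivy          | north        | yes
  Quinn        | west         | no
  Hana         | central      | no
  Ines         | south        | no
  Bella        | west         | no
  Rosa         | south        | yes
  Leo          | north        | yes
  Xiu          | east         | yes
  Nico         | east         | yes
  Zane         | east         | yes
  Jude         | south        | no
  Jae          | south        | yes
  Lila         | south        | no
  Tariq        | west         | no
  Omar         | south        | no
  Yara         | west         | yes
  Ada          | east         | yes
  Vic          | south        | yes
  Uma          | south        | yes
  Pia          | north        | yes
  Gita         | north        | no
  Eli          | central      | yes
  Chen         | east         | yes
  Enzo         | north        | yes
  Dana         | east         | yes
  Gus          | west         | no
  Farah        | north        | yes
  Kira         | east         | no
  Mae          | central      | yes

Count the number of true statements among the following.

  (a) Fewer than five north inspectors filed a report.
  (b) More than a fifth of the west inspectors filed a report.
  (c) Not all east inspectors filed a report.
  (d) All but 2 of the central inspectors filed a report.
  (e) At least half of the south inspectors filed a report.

3

(a) north: |A| = 7, |A ∩ B| = 5; needs |A ∩ B| < 5 — false.
(b) west: |A| = 8, |A ∩ B| = 2; needs |A ∩ B| / |A| > 1/5 — true.
(c) east: |A| = 7, |A ∩ B| = 6; needs A ⊄ B (|A ∖ B| ≥ 1) — true.
(d) central: |A| = 5, |A ∩ B| = 4; needs |A ∖ B| = 2 — false.
(e) south: |A| = 9, |A ∩ B| = 5; needs |A ∩ B| ≥ |A ∖ B| — true.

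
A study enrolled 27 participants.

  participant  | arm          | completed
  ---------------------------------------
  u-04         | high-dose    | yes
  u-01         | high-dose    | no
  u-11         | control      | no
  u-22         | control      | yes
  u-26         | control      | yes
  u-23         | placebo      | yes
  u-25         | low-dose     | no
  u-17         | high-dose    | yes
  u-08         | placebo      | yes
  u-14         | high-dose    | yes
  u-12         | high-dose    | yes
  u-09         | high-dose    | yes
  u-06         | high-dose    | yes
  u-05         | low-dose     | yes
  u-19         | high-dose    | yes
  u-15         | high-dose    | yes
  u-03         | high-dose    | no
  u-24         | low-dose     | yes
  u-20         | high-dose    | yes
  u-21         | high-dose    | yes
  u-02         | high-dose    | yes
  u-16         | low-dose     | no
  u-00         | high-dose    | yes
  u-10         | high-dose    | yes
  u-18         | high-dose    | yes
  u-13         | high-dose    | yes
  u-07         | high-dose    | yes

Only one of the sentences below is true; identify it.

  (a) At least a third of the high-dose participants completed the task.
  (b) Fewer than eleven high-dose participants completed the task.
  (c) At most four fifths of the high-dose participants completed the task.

(a)

|A| = 18, |A ∩ B| = 16, |A ∖ B| = 2.
(a) requires |A ∩ B| / |A| ≥ 1/3: true.
(b) requires |A ∩ B| < 11: false.
(c) requires |A ∩ B| / |A| ≤ 4/5: false.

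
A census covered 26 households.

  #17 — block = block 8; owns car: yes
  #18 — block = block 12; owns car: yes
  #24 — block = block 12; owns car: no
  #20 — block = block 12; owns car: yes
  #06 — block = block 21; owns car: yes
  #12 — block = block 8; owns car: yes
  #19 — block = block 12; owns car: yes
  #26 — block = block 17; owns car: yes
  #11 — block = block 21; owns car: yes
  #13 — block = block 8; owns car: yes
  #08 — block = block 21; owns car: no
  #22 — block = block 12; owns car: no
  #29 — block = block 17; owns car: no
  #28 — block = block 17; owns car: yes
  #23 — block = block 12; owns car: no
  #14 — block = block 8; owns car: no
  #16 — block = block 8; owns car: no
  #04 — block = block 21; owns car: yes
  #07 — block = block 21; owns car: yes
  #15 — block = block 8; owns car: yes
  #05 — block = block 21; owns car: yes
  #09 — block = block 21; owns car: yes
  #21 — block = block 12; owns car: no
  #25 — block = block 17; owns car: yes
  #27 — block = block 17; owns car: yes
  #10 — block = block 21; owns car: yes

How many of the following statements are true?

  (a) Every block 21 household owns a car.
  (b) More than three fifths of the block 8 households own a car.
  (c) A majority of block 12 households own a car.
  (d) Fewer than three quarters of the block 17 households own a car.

1

(a) block 21: |A| = 8, |A ∩ B| = 7; needs A ⊆ B, i.e. every element of A is in B (|A ∖ B| = 0) — false.
(b) block 8: |A| = 6, |A ∩ B| = 4; needs |A ∩ B| / |A| > 3/5 — true.
(c) block 12: |A| = 7, |A ∩ B| = 3; needs |A ∩ B| > |A ∖ B| — false.
(d) block 17: |A| = 5, |A ∩ B| = 4; needs |A ∩ B| / |A| < 3/4 — false.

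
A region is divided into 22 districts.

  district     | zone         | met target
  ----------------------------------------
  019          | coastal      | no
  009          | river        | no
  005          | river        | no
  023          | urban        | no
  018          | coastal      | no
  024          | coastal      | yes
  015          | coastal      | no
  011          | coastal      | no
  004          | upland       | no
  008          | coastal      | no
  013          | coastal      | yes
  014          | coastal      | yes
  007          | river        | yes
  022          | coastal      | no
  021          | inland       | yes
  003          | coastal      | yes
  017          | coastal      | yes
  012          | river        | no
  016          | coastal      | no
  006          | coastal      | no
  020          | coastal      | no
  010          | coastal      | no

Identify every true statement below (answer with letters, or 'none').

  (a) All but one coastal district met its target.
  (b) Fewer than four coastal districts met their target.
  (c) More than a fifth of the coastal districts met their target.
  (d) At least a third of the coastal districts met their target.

|A| = 15, |A ∩ B| = 5, |A ∖ B| = 10.
(a) |A ∖ B| = 1: fails.
(b) |A ∩ B| < 4: fails.
(c) |A ∩ B| / |A| > 1/5: holds.
(d) |A ∩ B| / |A| ≥ 1/3: holds.

(c), (d)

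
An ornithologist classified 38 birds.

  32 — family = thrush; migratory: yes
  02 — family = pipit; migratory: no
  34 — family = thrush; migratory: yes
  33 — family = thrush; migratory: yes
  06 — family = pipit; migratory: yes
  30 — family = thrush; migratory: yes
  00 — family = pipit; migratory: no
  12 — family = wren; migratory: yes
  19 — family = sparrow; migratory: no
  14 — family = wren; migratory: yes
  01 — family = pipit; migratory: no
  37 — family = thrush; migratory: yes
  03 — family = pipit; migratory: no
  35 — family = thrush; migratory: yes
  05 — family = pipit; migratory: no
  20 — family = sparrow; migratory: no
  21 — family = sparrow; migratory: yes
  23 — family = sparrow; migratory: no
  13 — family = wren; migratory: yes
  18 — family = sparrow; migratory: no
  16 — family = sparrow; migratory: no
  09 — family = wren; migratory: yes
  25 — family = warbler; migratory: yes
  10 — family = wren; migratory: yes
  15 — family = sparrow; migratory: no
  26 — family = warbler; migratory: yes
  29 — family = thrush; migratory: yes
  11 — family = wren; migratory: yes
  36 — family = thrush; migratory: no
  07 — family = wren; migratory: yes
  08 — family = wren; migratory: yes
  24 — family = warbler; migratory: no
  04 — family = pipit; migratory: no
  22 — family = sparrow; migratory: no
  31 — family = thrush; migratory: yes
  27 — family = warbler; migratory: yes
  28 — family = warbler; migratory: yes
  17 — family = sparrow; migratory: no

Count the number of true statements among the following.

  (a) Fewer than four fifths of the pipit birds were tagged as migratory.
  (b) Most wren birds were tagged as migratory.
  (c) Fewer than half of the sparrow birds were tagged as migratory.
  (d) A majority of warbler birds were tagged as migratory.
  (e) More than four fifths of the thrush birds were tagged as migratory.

(a) pipit: |A| = 7, |A ∩ B| = 1; needs |A ∩ B| / |A| < 4/5 — true.
(b) wren: |A| = 8, |A ∩ B| = 8; needs |A ∩ B| > |A ∖ B| — true.
(c) sparrow: |A| = 9, |A ∩ B| = 1; needs |A ∩ B| < |A ∖ B| — true.
(d) warbler: |A| = 5, |A ∩ B| = 4; needs |A ∩ B| > |A ∖ B| — true.
(e) thrush: |A| = 9, |A ∩ B| = 8; needs |A ∩ B| / |A| > 4/5 — true.

5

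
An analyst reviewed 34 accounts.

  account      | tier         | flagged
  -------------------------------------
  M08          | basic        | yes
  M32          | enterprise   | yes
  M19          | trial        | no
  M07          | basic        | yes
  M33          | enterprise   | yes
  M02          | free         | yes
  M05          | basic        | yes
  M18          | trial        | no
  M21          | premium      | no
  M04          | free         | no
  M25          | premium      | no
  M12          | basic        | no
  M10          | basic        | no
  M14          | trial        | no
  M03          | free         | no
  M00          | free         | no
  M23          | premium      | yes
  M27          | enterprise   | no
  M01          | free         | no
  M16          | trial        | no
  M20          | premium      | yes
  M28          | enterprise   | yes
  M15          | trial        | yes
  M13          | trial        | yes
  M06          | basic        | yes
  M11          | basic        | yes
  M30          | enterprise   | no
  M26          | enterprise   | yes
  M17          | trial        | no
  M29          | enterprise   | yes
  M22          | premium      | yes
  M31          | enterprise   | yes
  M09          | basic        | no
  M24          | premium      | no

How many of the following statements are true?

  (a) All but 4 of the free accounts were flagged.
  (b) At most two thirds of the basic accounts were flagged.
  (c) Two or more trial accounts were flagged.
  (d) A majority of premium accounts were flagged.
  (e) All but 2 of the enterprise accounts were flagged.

(a) free: |A| = 5, |A ∩ B| = 1; needs |A ∖ B| = 4 — true.
(b) basic: |A| = 8, |A ∩ B| = 5; needs |A ∩ B| / |A| ≤ 2/3 — true.
(c) trial: |A| = 7, |A ∩ B| = 2; needs |A ∩ B| ≥ 2 — true.
(d) premium: |A| = 6, |A ∩ B| = 3; needs |A ∩ B| > |A ∖ B| — false.
(e) enterprise: |A| = 8, |A ∩ B| = 6; needs |A ∖ B| = 2 — true.

4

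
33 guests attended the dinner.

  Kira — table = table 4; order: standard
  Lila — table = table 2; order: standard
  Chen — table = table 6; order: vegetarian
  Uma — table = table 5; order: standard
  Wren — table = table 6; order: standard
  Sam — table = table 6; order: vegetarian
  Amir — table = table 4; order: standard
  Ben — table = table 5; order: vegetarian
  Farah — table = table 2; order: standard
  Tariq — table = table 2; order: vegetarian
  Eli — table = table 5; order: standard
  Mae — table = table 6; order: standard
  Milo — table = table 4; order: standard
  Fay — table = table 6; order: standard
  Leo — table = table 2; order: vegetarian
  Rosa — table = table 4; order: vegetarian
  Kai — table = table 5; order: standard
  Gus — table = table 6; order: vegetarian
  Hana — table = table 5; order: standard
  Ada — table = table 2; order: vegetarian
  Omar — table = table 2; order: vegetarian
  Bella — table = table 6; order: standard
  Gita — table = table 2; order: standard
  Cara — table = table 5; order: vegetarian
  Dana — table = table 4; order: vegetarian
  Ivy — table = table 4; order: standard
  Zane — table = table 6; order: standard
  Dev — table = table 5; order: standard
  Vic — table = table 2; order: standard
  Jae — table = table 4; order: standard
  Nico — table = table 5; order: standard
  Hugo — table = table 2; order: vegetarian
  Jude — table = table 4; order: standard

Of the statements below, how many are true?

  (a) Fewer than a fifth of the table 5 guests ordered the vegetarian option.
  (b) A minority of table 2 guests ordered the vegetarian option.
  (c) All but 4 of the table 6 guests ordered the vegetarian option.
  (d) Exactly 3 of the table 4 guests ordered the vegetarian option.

0

(a) table 5: |A| = 8, |A ∩ B| = 2; needs |A ∩ B| / |A| < 1/5 — false.
(b) table 2: |A| = 9, |A ∩ B| = 5; needs |A ∩ B| < |A ∖ B| — false.
(c) table 6: |A| = 8, |A ∩ B| = 3; needs |A ∖ B| = 4 — false.
(d) table 4: |A| = 8, |A ∩ B| = 2; needs |A ∩ B| = 3 — false.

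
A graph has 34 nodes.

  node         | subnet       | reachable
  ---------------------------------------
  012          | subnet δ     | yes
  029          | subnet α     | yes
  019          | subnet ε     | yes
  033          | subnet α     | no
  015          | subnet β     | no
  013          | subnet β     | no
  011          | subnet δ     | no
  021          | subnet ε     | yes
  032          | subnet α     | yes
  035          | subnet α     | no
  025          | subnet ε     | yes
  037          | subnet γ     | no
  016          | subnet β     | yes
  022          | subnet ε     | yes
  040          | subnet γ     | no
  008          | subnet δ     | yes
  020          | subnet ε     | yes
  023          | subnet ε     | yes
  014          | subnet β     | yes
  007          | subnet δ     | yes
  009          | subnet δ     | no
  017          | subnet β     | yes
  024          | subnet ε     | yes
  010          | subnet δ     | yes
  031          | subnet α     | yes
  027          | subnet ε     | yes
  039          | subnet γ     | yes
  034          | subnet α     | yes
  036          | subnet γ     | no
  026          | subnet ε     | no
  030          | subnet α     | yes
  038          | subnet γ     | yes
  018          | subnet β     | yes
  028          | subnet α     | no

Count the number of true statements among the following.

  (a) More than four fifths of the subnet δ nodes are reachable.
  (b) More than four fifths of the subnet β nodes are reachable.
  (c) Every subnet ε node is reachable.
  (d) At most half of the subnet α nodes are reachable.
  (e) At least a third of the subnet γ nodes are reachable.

(a) subnet δ: |A| = 6, |A ∩ B| = 4; needs |A ∩ B| / |A| > 4/5 — false.
(b) subnet β: |A| = 6, |A ∩ B| = 4; needs |A ∩ B| / |A| > 4/5 — false.
(c) subnet ε: |A| = 9, |A ∩ B| = 8; needs A ⊆ B, i.e. every element of A is in B (|A ∖ B| = 0) — false.
(d) subnet α: |A| = 8, |A ∩ B| = 5; needs |A ∩ B| ≤ |A ∖ B| — false.
(e) subnet γ: |A| = 5, |A ∩ B| = 2; needs |A ∩ B| / |A| ≥ 1/3 — true.

1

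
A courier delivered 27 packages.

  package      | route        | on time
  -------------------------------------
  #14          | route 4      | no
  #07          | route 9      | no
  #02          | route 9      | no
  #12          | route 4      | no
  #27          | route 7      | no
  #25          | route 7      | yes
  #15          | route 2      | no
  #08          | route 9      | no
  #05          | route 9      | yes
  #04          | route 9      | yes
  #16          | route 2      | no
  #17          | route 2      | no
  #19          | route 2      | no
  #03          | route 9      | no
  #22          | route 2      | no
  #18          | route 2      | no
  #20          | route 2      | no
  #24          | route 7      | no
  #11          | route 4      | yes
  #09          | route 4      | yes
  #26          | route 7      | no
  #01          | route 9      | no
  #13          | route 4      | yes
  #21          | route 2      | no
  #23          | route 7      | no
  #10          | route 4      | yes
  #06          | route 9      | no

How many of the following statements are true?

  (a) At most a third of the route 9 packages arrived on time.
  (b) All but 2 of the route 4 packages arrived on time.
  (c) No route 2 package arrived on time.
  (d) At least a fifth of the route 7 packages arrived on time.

(a) route 9: |A| = 8, |A ∩ B| = 2; needs |A ∩ B| / |A| ≤ 1/3 — true.
(b) route 4: |A| = 6, |A ∩ B| = 4; needs |A ∖ B| = 2 — true.
(c) route 2: |A| = 8, |A ∩ B| = 0; needs A ∩ B = ∅ (|A ∩ B| = 0) — true.
(d) route 7: |A| = 5, |A ∩ B| = 1; needs |A ∩ B| / |A| ≥ 1/5 — true.

4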